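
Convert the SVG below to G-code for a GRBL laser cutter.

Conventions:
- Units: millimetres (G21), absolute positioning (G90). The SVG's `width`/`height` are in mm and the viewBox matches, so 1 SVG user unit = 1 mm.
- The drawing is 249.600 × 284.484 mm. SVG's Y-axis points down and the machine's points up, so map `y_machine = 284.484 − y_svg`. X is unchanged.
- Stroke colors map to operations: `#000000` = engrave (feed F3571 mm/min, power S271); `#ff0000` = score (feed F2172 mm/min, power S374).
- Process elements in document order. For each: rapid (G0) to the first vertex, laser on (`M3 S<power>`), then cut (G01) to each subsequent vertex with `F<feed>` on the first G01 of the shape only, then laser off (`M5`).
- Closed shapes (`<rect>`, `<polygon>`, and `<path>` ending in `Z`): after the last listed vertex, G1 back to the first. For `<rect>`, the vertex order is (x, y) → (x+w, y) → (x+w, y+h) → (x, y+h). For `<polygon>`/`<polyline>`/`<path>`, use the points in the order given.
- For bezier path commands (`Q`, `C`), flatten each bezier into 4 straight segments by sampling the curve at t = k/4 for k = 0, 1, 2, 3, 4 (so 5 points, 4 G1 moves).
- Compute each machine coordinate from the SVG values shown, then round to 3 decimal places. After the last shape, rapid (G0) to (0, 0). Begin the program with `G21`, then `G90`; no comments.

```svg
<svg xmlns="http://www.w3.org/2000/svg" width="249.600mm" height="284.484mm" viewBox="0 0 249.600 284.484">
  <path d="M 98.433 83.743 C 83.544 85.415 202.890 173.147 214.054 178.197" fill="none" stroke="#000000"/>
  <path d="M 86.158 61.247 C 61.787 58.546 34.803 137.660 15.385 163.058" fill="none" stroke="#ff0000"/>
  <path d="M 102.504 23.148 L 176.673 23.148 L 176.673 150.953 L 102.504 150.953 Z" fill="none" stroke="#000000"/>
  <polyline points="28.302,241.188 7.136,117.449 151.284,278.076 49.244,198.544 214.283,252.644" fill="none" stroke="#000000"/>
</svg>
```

1 u = 1 mm; y_m = 284.484 − y.

[1] `<path>` cubic bezier, #000000→engrave S271 F3571: (98.433,200.741) → (108.648,185.987) → (146.474,154.781) → (189.185,122.941) → (214.054,106.287)

[2] `<path>` cubic bezier, #ff0000→score S374 F2172: (86.158,223.237) → (67.549,212.040) → (48.914,182.869) → (31.208,148.429) → (15.385,121.426)

[3] `<path>` rectangle, #000000→engrave S271 F3571: (102.504,261.336) → (176.673,261.336) → (176.673,133.531) → (102.504,133.531) → (102.504,261.336) (closed)

[4] `<polyline>` open polyline, #000000→engrave S271 F3571: (28.302,43.296) → (7.136,167.035) → (151.284,6.408) → (49.244,85.940) → (214.283,31.840)

G21
G90
G0 X98.433 Y200.741
M3 S271
G01 X108.648 Y185.987 F3571
G01 X146.474 Y154.781
G01 X189.185 Y122.941
G01 X214.054 Y106.287
M5
G0 X86.158 Y223.237
M3 S374
G01 X67.549 Y212.040 F2172
G01 X48.914 Y182.869
G01 X31.208 Y148.429
G01 X15.385 Y121.426
M5
G0 X102.504 Y261.336
M3 S271
G01 X176.673 Y261.336 F3571
G01 X176.673 Y133.531
G01 X102.504 Y133.531
G01 X102.504 Y261.336
M5
G0 X28.302 Y43.296
M3 S271
G01 X7.136 Y167.035 F3571
G01 X151.284 Y6.408
G01 X49.244 Y85.940
G01 X214.283 Y31.840
M5
G0 X0.000 Y0.000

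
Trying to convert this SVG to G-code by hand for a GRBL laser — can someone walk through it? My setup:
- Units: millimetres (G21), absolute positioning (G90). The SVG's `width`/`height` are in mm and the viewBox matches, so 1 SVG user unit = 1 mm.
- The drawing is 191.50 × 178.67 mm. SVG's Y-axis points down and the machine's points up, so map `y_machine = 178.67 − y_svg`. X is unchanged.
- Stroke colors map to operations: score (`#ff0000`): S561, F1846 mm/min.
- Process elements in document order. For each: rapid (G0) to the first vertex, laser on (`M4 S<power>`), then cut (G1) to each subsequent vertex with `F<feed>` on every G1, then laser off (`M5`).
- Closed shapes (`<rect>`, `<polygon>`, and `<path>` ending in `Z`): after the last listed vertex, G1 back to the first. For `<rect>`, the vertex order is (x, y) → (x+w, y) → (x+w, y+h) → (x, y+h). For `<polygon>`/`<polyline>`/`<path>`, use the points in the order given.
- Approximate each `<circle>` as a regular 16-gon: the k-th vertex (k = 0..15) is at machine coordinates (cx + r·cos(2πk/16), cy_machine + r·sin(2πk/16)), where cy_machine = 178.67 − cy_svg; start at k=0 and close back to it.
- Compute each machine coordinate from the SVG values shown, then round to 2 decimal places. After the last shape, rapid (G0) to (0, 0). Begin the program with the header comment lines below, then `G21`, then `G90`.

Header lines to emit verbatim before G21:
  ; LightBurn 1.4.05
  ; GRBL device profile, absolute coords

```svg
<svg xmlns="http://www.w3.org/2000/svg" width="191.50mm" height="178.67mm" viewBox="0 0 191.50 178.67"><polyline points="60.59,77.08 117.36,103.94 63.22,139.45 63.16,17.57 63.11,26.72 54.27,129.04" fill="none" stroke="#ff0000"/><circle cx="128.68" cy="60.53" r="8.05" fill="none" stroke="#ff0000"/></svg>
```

; LightBurn 1.4.05
; GRBL device profile, absolute coords
G21
G90
G0 X60.59 Y101.59
M4 S561
G1 X117.36 Y74.73 F1846
G1 X63.22 Y39.22 F1846
G1 X63.16 Y161.10 F1846
G1 X63.11 Y151.95 F1846
G1 X54.27 Y49.63 F1846
M5
G0 X136.73 Y118.14
M4 S561
G1 X136.12 Y121.22 F1846
G1 X134.37 Y123.83 F1846
G1 X131.76 Y125.58 F1846
G1 X128.68 Y126.19 F1846
G1 X125.60 Y125.58 F1846
G1 X122.99 Y123.83 F1846
G1 X121.24 Y121.22 F1846
G1 X120.63 Y118.14 F1846
G1 X121.24 Y115.06 F1846
G1 X122.99 Y112.45 F1846
G1 X125.60 Y110.70 F1846
G1 X128.68 Y110.09 F1846
G1 X131.76 Y110.70 F1846
G1 X134.37 Y112.45 F1846
G1 X136.12 Y115.06 F1846
G1 X136.73 Y118.14 F1846
M5
G0 X0.00 Y0.00

viewBox `0 0 191.50 178.67` with mm width/height → 1 unit = 1 mm. Flip: y_m = 178.67 − y_svg.

**Shape 1** — `<polyline>` open polyline, stroke `#ff0000` → score (S561, F1846). Machine vertices: (60.59,101.59) → (117.36,74.73) → (63.22,39.22) → (63.16,161.10) → (63.11,151.95) → (54.27,49.63). Open path.

**Shape 2** — `<circle>` circle, stroke `#ff0000` → score (S561, F1846). Machine vertices: (136.73,118.14) → (136.12,121.22) → (134.37,123.83) → (131.76,125.58) → (128.68,126.19) → (125.60,125.58) → (122.99,123.83) → (121.24,121.22) → (120.63,118.14) → (121.24,115.06) → (122.99,112.45) → (125.60,110.70) → (128.68,110.09) → (131.76,110.70) → (134.37,112.45) → (136.12,115.06) → (136.73,118.14). Closed: final G1 returns to the first vertex.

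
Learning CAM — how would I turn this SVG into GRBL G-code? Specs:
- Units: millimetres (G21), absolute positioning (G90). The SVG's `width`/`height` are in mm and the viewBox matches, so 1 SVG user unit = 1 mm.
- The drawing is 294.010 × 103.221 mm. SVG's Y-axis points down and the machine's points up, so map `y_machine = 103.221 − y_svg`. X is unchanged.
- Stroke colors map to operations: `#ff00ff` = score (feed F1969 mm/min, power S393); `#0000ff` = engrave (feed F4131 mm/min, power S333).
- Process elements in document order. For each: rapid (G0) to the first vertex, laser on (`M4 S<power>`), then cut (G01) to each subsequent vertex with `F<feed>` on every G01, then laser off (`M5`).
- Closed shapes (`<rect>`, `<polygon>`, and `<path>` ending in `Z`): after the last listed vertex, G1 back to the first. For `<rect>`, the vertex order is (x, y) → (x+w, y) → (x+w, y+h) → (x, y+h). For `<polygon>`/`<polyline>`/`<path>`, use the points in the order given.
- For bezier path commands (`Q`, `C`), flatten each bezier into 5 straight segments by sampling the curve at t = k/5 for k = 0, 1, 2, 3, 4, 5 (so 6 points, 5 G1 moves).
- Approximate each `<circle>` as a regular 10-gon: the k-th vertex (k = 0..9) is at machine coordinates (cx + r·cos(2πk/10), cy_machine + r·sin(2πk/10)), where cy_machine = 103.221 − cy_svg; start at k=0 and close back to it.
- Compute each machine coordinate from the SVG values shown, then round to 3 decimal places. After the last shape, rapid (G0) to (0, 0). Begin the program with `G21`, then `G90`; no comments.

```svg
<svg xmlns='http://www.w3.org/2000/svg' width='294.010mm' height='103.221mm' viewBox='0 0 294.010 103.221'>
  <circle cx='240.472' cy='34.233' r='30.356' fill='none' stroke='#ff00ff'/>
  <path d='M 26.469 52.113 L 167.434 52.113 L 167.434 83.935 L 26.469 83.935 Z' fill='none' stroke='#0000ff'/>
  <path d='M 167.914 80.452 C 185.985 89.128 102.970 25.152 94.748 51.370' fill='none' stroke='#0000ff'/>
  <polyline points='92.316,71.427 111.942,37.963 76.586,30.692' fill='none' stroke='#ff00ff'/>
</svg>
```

G21
G90
G0 X270.828 Y68.988
M4 S393
G01 X265.031 Y86.831 F1969
G01 X249.853 Y97.858 F1969
G01 X231.091 Y97.858 F1969
G01 X215.913 Y86.831 F1969
G01 X210.116 Y68.988 F1969
G01 X215.913 Y51.145 F1969
G01 X231.091 Y40.118 F1969
G01 X249.853 Y40.118 F1969
G01 X265.031 Y51.145 F1969
G01 X270.828 Y68.988 F1969
M5
G0 X26.469 Y51.108
M4 S333
G01 X167.434 Y51.108 F4131
G01 X167.434 Y19.286 F4131
G01 X26.469 Y19.286 F4131
G01 X26.469 Y51.108 F4131
M5
G0 X167.914 Y22.769
M4 S333
G01 X168.033 Y24.979 F4131
G01 X152.334 Y36.809 F4131
G01 X129.259 Y50.442 F4131
G01 X107.249 Y58.061 F4131
G01 X94.748 Y51.851 F4131
M5
G0 X92.316 Y31.794
M4 S393
G01 X111.942 Y65.258 F1969
G01 X76.586 Y72.529 F1969
M5
G0 X0.000 Y0.000

viewBox `0 0 294.010 103.221` with mm width/height → 1 unit = 1 mm. Flip: y_m = 103.221 − y_svg.

**Shape 1** — `<circle>` circle, stroke `#ff00ff` → score (S393, F1969). Machine vertices: (270.828,68.988) → (265.031,86.831) → (249.853,97.858) → (231.091,97.858) → (215.913,86.831) → (210.116,68.988) → (215.913,51.145) → (231.091,40.118) → (249.853,40.118) → (265.031,51.145) → (270.828,68.988). Closed: final G1 returns to the first vertex.

**Shape 2** — `<path>` rectangle, stroke `#0000ff` → engrave (S333, F4131). Machine vertices: (26.469,51.108) → (167.434,51.108) → (167.434,19.286) → (26.469,19.286) → (26.469,51.108). Closed: final G1 returns to the first vertex.

**Shape 3** — `<path>` cubic bezier, stroke `#0000ff` → engrave (S333, F4131). Control points (SVG): P0=(167.914,80.452), P1=(185.985,89.128), P2=(102.970,25.152), P3=(94.748,51.370); sampled at t=k/5. Machine vertices: (167.914,22.769) → (168.033,24.979) → (152.334,36.809) → (129.259,50.442) → (107.249,58.061) → (94.748,51.851). Open path.

**Shape 4** — `<polyline>` open polyline, stroke `#ff00ff` → score (S393, F1969). Machine vertices: (92.316,31.794) → (111.942,65.258) → (76.586,72.529). Open path.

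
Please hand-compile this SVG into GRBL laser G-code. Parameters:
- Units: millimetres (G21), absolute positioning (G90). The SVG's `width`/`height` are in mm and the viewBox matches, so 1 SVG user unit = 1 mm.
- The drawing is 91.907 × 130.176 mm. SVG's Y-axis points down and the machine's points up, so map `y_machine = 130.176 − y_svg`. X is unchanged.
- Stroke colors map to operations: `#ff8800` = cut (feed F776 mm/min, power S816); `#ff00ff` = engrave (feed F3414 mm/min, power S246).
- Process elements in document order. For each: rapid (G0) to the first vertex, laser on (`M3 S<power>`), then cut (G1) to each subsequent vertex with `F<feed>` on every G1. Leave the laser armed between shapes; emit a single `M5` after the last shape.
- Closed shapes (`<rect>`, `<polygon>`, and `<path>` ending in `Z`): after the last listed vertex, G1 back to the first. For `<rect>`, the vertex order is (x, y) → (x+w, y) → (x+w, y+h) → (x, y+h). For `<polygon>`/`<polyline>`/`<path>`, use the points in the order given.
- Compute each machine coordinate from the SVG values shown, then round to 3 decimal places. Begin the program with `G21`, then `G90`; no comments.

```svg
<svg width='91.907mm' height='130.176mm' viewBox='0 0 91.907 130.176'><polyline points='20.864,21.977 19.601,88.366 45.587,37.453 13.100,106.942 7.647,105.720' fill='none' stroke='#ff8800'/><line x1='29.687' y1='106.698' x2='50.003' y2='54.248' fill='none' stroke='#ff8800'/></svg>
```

G21
G90
G0 X20.864 Y108.199
M3 S816
G1 X19.601 Y41.810 F776
G1 X45.587 Y92.723 F776
G1 X13.100 Y23.234 F776
G1 X7.647 Y24.456 F776
G0 X29.687 Y23.478
M3 S816
G1 X50.003 Y75.928 F776
M5

viewBox `0 0 91.907 130.176` with mm width/height → 1 unit = 1 mm. Flip: y_m = 130.176 − y_svg.

**Shape 1** — `<polyline>` open polyline, stroke `#ff8800` → cut (S816, F776). Machine vertices: (20.864,108.199) → (19.601,41.810) → (45.587,92.723) → (13.100,23.234) → (7.647,24.456). Open path.

**Shape 2** — `<line>` line segment, stroke `#ff8800` → cut (S816, F776). Machine vertices: (29.687,23.478) → (50.003,75.928). Open path.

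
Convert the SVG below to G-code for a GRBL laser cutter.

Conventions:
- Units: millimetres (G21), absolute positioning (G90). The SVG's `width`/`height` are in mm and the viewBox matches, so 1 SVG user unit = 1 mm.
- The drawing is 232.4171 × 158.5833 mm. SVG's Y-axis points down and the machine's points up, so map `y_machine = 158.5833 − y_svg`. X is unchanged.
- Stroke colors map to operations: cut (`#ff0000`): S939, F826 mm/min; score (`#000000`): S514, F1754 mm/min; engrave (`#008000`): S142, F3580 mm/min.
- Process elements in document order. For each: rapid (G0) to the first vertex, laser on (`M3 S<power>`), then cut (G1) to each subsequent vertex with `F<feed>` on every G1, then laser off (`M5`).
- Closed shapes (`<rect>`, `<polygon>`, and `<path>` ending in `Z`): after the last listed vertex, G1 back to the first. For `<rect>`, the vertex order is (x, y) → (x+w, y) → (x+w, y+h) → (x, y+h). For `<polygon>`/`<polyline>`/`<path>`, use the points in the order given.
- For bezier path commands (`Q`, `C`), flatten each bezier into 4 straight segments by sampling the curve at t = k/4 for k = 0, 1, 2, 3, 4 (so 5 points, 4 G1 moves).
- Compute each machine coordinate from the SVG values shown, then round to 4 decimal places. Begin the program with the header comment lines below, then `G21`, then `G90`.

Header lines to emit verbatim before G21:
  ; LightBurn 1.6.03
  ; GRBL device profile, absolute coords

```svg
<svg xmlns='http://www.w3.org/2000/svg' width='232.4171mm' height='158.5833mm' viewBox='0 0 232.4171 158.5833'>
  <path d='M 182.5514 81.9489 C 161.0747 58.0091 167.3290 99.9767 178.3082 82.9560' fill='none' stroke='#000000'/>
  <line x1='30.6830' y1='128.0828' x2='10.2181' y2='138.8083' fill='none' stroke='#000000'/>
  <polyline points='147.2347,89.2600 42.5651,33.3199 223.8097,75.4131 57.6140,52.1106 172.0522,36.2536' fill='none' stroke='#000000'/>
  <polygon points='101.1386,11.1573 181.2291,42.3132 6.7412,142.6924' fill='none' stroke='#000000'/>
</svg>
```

1 u = 1 mm; y_m = 158.5833 − y.

[1] `<path>` cubic bezier, #000000→score S514 F1754: (182.5514,76.6344) → (171.2840,84.1831) → (168.2588,78.7255) → (171.3192,71.9706) → (178.3082,75.6273)

[2] `<line>` line segment, #000000→score S514 F1754: (30.6830,30.5005) → (10.2181,19.7750)

[3] `<polyline>` open polyline, #000000→score S514 F1754: (147.2347,69.3233) → (42.5651,125.2634) → (223.8097,83.1702) → (57.6140,106.4727) → (172.0522,122.3297)

[4] `<polygon>` closed polygon, #000000→score S514 F1754: (101.1386,147.4260) → (181.2291,116.2701) → (6.7412,15.8909) → (101.1386,147.4260) (closed)

; LightBurn 1.6.03
; GRBL device profile, absolute coords
G21
G90
G0 X182.5514 Y76.6344
M3 S514
G1 X171.2840 Y84.1831 F1754
G1 X168.2588 Y78.7255 F1754
G1 X171.3192 Y71.9706 F1754
G1 X178.3082 Y75.6273 F1754
M5
G0 X30.6830 Y30.5005
M3 S514
G1 X10.2181 Y19.7750 F1754
M5
G0 X147.2347 Y69.3233
M3 S514
G1 X42.5651 Y125.2634 F1754
G1 X223.8097 Y83.1702 F1754
G1 X57.6140 Y106.4727 F1754
G1 X172.0522 Y122.3297 F1754
M5
G0 X101.1386 Y147.4260
M3 S514
G1 X181.2291 Y116.2701 F1754
G1 X6.7412 Y15.8909 F1754
G1 X101.1386 Y147.4260 F1754
M5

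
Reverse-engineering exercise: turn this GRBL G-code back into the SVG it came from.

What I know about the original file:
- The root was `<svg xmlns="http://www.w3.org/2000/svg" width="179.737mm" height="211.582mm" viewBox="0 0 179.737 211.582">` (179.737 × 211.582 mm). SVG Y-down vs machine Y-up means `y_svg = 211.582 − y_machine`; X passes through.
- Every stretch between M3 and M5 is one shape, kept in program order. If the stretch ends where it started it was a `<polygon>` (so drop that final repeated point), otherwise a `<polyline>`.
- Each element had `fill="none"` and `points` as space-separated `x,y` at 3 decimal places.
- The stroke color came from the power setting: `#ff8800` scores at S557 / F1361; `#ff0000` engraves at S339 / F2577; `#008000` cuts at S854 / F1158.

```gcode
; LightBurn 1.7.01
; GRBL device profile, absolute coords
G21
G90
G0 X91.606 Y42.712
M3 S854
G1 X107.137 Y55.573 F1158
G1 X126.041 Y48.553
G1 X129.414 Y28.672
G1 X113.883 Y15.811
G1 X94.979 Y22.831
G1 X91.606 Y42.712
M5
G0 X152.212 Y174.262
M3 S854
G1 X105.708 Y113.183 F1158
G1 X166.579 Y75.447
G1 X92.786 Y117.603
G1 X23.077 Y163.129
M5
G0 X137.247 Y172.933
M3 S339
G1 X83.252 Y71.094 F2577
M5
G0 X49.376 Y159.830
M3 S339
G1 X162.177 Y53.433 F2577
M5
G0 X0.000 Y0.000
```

<svg xmlns="http://www.w3.org/2000/svg" width="179.737mm" height="211.582mm" viewBox="0 0 179.737 211.582">
  <polygon points="91.606,168.870 107.137,156.009 126.041,163.029 129.414,182.910 113.883,195.771 94.979,188.751" fill="none" stroke="#008000"/>
  <polyline points="152.212,37.320 105.708,98.399 166.579,136.135 92.786,93.979 23.077,48.453" fill="none" stroke="#008000"/>
  <polyline points="137.247,38.649 83.252,140.488" fill="none" stroke="#ff0000"/>
  <polyline points="49.376,51.752 162.177,158.149" fill="none" stroke="#ff0000"/>
</svg>

y_svg = 211.582 − y_m.

[1] S854→`#008000` (cut); closed run; points: 91.606,168.870 107.137,156.009 126.041,163.029 129.414,182.910 113.883,195.771 94.979,188.751

[2] S854→`#008000` (cut); open run; points: 152.212,37.320 105.708,98.399 166.579,136.135 92.786,93.979 23.077,48.453

[3] S339→`#ff0000` (engrave); open run; points: 137.247,38.649 83.252,140.488

[4] S339→`#ff0000` (engrave); open run; points: 49.376,51.752 162.177,158.149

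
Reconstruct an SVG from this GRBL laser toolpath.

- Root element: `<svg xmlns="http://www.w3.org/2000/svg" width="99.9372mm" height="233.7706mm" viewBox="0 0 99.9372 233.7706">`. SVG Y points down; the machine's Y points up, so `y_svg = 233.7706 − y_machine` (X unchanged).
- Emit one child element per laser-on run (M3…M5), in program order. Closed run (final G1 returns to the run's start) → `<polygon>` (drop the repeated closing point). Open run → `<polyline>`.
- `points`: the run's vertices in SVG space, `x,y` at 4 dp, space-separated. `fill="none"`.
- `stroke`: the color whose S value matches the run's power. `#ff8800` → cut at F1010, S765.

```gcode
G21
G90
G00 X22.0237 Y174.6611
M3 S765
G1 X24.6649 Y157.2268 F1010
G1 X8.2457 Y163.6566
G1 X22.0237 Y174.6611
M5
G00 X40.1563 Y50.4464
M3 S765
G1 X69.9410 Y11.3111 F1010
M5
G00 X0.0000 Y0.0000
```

y_svg = 233.7706 − y_m. Every run uses S765, so all elements get stroke `#ff8800` (cut).

[1] closed run; points: 22.0237,59.1095 24.6649,76.5438 8.2457,70.1140

[2] open run; points: 40.1563,183.3242 69.9410,222.4595

<svg xmlns="http://www.w3.org/2000/svg" width="99.9372mm" height="233.7706mm" viewBox="0 0 99.9372 233.7706">
  <polygon points="22.0237,59.1095 24.6649,76.5438 8.2457,70.1140" fill="none" stroke="#ff8800"/>
  <polyline points="40.1563,183.3242 69.9410,222.4595" fill="none" stroke="#ff8800"/>
</svg>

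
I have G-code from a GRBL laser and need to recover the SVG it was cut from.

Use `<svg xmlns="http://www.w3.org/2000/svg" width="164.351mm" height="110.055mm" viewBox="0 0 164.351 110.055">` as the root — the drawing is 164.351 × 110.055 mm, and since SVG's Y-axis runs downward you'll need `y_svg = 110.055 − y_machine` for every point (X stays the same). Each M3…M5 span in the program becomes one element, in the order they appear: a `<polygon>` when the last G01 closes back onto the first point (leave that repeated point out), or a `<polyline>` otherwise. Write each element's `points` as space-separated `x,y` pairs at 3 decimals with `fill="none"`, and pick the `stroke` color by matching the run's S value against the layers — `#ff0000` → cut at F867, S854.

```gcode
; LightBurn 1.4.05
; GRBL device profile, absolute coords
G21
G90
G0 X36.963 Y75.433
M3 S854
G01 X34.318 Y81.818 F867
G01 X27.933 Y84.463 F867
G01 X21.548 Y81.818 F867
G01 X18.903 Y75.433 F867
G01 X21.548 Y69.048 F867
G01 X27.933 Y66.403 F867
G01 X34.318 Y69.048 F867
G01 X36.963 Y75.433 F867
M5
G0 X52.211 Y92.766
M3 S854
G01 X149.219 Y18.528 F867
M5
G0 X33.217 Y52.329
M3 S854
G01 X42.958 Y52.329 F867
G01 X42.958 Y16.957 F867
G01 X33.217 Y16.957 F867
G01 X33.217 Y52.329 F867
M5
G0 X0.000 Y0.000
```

<svg xmlns="http://www.w3.org/2000/svg" width="164.351mm" height="110.055mm" viewBox="0 0 164.351 110.055">
  <polygon points="36.963,34.622 34.318,28.237 27.933,25.592 21.548,28.237 18.903,34.622 21.548,41.007 27.933,43.652 34.318,41.007" fill="none" stroke="#ff0000"/>
  <polyline points="52.211,17.289 149.219,91.527" fill="none" stroke="#ff0000"/>
  <polygon points="33.217,57.726 42.958,57.726 42.958,93.098 33.217,93.098" fill="none" stroke="#ff0000"/>
</svg>

y_svg = 110.055 − y_m. Every run uses S854, so all elements get stroke `#ff0000` (cut).

[1] closed run; points: 36.963,34.622 34.318,28.237 27.933,25.592 21.548,28.237 18.903,34.622 21.548,41.007 27.933,43.652 34.318,41.007

[2] open run; points: 52.211,17.289 149.219,91.527

[3] closed run; points: 33.217,57.726 42.958,57.726 42.958,93.098 33.217,93.098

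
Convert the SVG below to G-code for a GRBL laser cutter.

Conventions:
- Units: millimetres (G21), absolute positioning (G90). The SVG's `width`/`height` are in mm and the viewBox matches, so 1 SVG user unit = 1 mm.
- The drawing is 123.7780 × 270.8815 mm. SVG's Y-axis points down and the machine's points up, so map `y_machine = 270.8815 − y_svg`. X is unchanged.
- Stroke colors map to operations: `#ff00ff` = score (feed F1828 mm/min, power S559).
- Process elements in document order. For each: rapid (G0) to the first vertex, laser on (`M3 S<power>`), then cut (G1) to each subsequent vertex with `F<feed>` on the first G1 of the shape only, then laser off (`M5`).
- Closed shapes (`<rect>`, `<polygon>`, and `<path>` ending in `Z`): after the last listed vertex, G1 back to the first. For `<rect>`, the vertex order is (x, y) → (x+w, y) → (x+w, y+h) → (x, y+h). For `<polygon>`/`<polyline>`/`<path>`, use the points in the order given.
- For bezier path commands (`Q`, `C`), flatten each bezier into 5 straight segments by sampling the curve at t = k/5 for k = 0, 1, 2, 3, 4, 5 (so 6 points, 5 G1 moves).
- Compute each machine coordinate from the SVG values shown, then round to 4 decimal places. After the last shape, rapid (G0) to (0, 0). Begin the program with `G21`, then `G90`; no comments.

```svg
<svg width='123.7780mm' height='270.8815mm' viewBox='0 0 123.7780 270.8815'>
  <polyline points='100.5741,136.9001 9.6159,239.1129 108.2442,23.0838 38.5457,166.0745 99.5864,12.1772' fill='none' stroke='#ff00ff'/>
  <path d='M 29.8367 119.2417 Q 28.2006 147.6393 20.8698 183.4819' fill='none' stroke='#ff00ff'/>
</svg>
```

G21
G90
G0 X100.5741 Y133.9814
M3 S559
G1 X9.6159 Y31.7686 F1828
G1 X108.2442 Y247.7977
G1 X38.5457 Y104.8070
G1 X99.5864 Y258.7043
M5
G0 X29.8367 Y151.6398
M3 S559
G1 X28.9545 Y139.9830 F1828
G1 X27.6167 Y127.7305
G1 X25.8233 Y114.8825
G1 X23.5743 Y101.4388
G1 X20.8698 Y87.3996
M5
G0 X0.0000 Y0.0000

1 u = 1 mm; y_m = 270.8815 − y.

[1] `<polyline>` open polyline, #ff00ff→score S559 F1828: (100.5741,133.9814) → (9.6159,31.7686) → (108.2442,247.7977) → (38.5457,104.8070) → (99.5864,258.7043)

[2] `<path>` quadratic bezier, #ff00ff→score S559 F1828: (29.8367,151.6398) → (28.9545,139.9830) → (27.6167,127.7305) → (25.8233,114.8825) → (23.5743,101.4388) → (20.8698,87.3996)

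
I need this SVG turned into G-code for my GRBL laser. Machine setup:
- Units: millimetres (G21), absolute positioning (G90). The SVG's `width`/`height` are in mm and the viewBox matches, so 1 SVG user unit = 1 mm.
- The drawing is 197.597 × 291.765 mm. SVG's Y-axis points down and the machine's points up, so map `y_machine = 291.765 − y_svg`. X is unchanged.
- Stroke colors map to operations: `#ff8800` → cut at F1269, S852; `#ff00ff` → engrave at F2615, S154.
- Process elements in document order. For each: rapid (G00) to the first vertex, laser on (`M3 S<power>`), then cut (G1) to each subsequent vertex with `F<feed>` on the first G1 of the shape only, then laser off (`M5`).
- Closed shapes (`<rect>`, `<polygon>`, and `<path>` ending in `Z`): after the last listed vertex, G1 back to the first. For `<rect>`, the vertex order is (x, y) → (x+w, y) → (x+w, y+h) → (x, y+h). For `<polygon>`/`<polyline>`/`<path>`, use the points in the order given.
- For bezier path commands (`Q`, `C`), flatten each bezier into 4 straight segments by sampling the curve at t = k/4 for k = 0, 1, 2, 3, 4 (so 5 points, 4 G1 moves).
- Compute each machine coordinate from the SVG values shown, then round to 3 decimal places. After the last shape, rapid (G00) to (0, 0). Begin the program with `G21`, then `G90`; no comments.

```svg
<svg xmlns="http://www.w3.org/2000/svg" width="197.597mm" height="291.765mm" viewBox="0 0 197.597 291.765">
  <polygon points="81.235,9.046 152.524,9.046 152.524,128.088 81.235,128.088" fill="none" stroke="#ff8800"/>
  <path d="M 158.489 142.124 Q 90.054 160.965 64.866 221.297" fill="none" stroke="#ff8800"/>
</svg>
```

G21
G90
G00 X81.235 Y282.719
M3 S852
G1 X152.524 Y282.719 F1269
G1 X152.524 Y163.677
G1 X81.235 Y163.677
G1 X81.235 Y282.719
M5
G00 X158.489 Y149.641
M3 S852
G1 X126.974 Y137.627 F1269
G1 X100.866 Y120.427
G1 X80.163 Y98.041
G1 X64.866 Y70.468
M5
G00 X0.000 Y0.000

1 u = 1 mm; y_m = 291.765 − y.

[1] `<polygon>` rectangle, #ff8800→cut S852 F1269: (81.235,282.719) → (152.524,282.719) → (152.524,163.677) → (81.235,163.677) → (81.235,282.719) (closed)

[2] `<path>` quadratic bezier, #ff8800→cut S852 F1269: (158.489,149.641) → (126.974,137.627) → (100.866,120.427) → (80.163,98.041) → (64.866,70.468)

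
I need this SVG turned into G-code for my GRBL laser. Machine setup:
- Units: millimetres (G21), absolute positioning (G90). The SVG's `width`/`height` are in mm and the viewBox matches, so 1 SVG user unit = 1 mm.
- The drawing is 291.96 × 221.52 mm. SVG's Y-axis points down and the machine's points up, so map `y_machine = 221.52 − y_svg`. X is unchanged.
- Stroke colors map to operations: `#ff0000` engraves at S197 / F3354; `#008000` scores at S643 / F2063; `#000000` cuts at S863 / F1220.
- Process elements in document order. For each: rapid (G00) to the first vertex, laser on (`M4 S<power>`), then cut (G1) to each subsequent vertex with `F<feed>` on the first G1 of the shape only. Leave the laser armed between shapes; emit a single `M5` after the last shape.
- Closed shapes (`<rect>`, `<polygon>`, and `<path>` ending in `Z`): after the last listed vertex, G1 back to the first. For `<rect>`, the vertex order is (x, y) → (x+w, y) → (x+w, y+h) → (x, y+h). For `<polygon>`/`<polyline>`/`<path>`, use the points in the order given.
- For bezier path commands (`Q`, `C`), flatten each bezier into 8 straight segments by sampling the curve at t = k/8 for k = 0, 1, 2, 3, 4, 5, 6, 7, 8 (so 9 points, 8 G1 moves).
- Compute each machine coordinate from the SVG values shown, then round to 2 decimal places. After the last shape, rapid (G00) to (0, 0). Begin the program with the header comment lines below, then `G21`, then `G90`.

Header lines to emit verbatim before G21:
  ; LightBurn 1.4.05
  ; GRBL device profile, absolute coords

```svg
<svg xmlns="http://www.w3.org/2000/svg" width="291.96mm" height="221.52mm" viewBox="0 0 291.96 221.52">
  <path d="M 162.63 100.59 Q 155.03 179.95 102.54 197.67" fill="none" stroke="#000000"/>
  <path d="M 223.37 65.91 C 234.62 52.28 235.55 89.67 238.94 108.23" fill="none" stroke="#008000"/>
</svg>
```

; LightBurn 1.4.05
; GRBL device profile, absolute coords
G21
G90
G00 X162.63 Y120.93
M4 S863
G1 X160.03 Y102.05 F1220
G1 X156.02 Y85.10
G1 X150.62 Y70.08
G1 X143.81 Y56.98
G1 X135.59 Y45.81
G1 X125.98 Y36.56
G1 X114.96 Y29.24
G1 X102.54 Y23.85
G00 X223.37 Y155.61
M4 S643
G1 X227.13 Y158.47 F2063
G1 X230.07 Y157.36
G1 X232.35 Y153.10
G1 X234.10 Y146.52
G1 X235.49 Y138.43
G1 X236.66 Y129.65
G1 X237.76 Y121.00
G1 X238.94 Y113.29
M5
G00 X0.00 Y0.00

Since the viewBox matches the mm dimensions, user units are millimetres directly. The only transform is the Y-flip y_m = 221.52 − y_svg.

Shape 1 is a quadratic bezier drawn with `<path>`. Its stroke #000000 means cut at S863, F1220. After flipping Y the toolpath is (162.63,120.93) → (160.03,102.05) → (156.02,85.10) → (150.62,70.08) → (143.81,56.98) → (135.59,45.81) → (125.98,36.56) → (114.96,29.24) → (102.54,23.85).

Shape 2 is a cubic bezier drawn with `<path>`. Its stroke #008000 means score at S643, F2063. After flipping Y the toolpath is (223.37,155.61) → (227.13,158.47) → (230.07,157.36) → (232.35,153.10) → (234.10,146.52) → (235.49,138.43) → (236.66,129.65) → (237.76,121.00) → (238.94,113.29).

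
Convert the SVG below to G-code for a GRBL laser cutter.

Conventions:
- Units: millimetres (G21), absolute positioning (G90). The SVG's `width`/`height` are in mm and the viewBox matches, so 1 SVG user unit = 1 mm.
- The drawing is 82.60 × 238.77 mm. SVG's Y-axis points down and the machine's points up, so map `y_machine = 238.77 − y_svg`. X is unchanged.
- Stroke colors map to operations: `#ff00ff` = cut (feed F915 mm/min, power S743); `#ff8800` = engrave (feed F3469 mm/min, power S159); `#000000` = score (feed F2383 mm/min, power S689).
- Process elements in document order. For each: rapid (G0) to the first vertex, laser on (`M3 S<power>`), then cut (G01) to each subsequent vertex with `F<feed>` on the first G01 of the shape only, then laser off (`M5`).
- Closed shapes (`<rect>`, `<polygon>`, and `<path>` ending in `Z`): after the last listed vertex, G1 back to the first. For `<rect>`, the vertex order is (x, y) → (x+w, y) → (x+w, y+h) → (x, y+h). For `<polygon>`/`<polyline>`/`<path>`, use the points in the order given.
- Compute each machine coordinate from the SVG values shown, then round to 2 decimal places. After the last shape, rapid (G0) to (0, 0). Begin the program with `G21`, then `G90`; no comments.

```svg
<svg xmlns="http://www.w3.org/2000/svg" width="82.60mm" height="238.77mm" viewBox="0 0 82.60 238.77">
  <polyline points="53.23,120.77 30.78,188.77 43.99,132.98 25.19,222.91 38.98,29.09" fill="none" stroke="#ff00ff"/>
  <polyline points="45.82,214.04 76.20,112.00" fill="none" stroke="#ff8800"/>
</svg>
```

G21
G90
G0 X53.23 Y118.00
M3 S743
G01 X30.78 Y50.00 F915
G01 X43.99 Y105.79
G01 X25.19 Y15.86
G01 X38.98 Y209.68
M5
G0 X45.82 Y24.73
M3 S159
G01 X76.20 Y126.77 F3469
M5
G0 X0.00 Y0.00

Since the viewBox matches the mm dimensions, user units are millimetres directly. The only transform is the Y-flip y_m = 238.77 − y_svg.

Shape 1 is a open polyline drawn with `<polyline>`. Its stroke #ff00ff means cut at S743, F915. After flipping Y the toolpath is (53.23,118.00) → (30.78,50.00) → (43.99,105.79) → (25.19,15.86) → (38.98,209.68).

Shape 2 is a line segment drawn with `<polyline>`. Its stroke #ff8800 means engrave at S159, F3469. After flipping Y the toolpath is (45.82,24.73) → (76.20,126.77).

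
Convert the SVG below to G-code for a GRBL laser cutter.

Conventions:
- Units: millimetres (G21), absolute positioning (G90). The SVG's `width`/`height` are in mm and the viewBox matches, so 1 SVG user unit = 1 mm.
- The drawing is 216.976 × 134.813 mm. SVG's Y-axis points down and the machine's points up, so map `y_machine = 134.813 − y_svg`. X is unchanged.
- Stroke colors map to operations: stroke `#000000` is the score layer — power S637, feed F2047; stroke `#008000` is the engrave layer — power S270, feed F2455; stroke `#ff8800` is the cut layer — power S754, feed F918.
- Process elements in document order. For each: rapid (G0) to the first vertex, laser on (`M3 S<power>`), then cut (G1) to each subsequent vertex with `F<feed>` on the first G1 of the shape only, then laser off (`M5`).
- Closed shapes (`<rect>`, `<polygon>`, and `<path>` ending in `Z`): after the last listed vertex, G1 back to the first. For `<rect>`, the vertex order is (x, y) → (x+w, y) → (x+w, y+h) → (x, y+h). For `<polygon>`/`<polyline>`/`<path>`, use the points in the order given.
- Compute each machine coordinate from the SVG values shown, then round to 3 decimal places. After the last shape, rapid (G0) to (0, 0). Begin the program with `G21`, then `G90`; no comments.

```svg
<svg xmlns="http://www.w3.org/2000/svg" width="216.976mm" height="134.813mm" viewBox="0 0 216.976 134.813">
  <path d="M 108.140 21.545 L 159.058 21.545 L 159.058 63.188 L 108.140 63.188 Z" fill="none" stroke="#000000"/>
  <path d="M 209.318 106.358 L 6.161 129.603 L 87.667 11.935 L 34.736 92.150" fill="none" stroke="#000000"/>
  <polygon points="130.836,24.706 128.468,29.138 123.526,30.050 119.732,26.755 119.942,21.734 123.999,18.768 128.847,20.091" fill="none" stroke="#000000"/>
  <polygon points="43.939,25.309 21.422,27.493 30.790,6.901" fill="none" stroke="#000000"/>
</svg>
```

1 u = 1 mm; y_m = 134.813 − y.

[1] `<path>` rectangle, #000000→score S637 F2047: (108.140,113.268) → (159.058,113.268) → (159.058,71.625) → (108.140,71.625) → (108.140,113.268) (closed)

[2] `<path>` open polyline, #000000→score S637 F2047: (209.318,28.455) → (6.161,5.210) → (87.667,122.878) → (34.736,42.663)

[3] `<polygon>` regular polygon, #000000→score S637 F2047: (130.836,110.107) → (128.468,105.675) → (123.526,104.763) → (119.732,108.058) → (119.942,113.079) → (123.999,116.045) → (128.847,114.722) → (130.836,110.107) (closed)

[4] `<polygon>` regular polygon, #000000→score S637 F2047: (43.939,109.504) → (21.422,107.320) → (30.790,127.912) → (43.939,109.504) (closed)

G21
G90
G0 X108.140 Y113.268
M3 S637
G1 X159.058 Y113.268 F2047
G1 X159.058 Y71.625
G1 X108.140 Y71.625
G1 X108.140 Y113.268
M5
G0 X209.318 Y28.455
M3 S637
G1 X6.161 Y5.210 F2047
G1 X87.667 Y122.878
G1 X34.736 Y42.663
M5
G0 X130.836 Y110.107
M3 S637
G1 X128.468 Y105.675 F2047
G1 X123.526 Y104.763
G1 X119.732 Y108.058
G1 X119.942 Y113.079
G1 X123.999 Y116.045
G1 X128.847 Y114.722
G1 X130.836 Y110.107
M5
G0 X43.939 Y109.504
M3 S637
G1 X21.422 Y107.320 F2047
G1 X30.790 Y127.912
G1 X43.939 Y109.504
M5
G0 X0.000 Y0.000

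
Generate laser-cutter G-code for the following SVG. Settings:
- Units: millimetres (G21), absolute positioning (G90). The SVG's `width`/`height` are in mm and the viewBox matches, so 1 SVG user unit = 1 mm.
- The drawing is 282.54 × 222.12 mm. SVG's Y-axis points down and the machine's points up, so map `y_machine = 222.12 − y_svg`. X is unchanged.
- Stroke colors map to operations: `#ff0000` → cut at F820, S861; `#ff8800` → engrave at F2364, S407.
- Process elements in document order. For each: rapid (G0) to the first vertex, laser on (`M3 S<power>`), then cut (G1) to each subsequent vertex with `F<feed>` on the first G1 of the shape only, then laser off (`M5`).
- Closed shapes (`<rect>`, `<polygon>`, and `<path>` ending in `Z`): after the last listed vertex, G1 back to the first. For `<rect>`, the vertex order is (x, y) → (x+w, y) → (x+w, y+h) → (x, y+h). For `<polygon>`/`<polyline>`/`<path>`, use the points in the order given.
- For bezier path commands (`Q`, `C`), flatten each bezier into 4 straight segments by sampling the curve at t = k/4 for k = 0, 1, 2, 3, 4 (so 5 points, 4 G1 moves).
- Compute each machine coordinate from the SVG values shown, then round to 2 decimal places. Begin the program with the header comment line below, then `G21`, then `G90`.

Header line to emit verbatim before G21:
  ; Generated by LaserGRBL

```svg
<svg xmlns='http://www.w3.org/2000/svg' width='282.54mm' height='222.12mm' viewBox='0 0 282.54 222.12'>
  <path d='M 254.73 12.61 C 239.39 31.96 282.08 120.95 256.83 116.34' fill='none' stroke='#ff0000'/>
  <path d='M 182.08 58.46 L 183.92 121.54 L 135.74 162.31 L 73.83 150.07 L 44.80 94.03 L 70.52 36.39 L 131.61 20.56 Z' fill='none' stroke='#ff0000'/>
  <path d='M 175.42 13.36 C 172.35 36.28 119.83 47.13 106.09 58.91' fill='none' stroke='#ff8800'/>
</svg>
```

1 u = 1 mm; y_m = 222.12 − y.

[1] `<path>` cubic bezier, #ff0000→cut S861 F820: (254.73,209.51) → (252.14,184.49) → (259.50,148.66) → (265.00,117.32) → (256.83,105.78)

[2] `<path>` regular polygon, #ff0000→cut S861 F820: (182.08,163.66) → (183.92,100.58) → (135.74,59.81) → (73.83,72.05) → (44.80,128.09) → (70.52,185.73) → (131.61,201.56) → (182.08,163.66) (closed)

[3] `<path>` cubic bezier, #ff8800→engrave S407 F2364: (175.42,208.76) → (165.22,193.63) → (144.76,181.81) → (122.29,172.07) → (106.09,163.21)

; Generated by LaserGRBL
G21
G90
G0 X254.73 Y209.51
M3 S861
G1 X252.14 Y184.49 F820
G1 X259.50 Y148.66
G1 X265.00 Y117.32
G1 X256.83 Y105.78
M5
G0 X182.08 Y163.66
M3 S861
G1 X183.92 Y100.58 F820
G1 X135.74 Y59.81
G1 X73.83 Y72.05
G1 X44.80 Y128.09
G1 X70.52 Y185.73
G1 X131.61 Y201.56
G1 X182.08 Y163.66
M5
G0 X175.42 Y208.76
M3 S407
G1 X165.22 Y193.63 F2364
G1 X144.76 Y181.81
G1 X122.29 Y172.07
G1 X106.09 Y163.21
M5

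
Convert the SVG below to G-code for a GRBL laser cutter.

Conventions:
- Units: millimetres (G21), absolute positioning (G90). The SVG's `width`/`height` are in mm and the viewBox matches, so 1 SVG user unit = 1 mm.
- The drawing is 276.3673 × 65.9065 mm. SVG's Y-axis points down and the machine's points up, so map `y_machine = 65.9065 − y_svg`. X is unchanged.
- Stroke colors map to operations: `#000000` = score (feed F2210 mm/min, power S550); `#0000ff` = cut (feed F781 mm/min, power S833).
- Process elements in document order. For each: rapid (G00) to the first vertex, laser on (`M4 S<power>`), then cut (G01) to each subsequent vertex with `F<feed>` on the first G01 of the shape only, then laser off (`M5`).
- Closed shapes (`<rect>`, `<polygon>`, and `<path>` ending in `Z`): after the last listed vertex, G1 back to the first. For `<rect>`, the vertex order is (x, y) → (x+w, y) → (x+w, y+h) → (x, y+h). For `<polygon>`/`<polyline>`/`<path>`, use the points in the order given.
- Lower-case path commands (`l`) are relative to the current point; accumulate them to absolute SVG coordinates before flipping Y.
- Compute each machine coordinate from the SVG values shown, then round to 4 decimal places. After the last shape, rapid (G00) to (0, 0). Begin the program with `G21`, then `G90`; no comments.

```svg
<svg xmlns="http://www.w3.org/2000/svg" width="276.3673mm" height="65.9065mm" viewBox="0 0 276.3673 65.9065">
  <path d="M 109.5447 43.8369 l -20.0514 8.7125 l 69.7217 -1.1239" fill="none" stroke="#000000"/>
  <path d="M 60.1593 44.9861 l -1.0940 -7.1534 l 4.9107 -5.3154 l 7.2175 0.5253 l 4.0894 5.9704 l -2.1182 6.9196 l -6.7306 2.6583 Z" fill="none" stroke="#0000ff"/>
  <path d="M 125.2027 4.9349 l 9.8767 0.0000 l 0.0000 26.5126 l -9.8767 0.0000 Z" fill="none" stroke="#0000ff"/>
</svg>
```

viewBox `0 0 276.3673 65.9065` with mm width/height → 1 unit = 1 mm. Flip: y_m = 65.9065 − y_svg.

**Shape 1** — `<path>` open polyline, stroke `#000000` → score (S550, F2210). Machine vertices: (109.5447,22.0696) → (89.4933,13.3571) → (159.2150,14.4810). Open path.

**Shape 2** — `<path>` regular polygon, stroke `#0000ff` → cut (S833, F781). Machine vertices: (60.1593,20.9204) → (59.0653,28.0738) → (63.9760,33.3892) → (71.1935,32.8639) → (75.2829,26.8935) → (73.1647,19.9739) → (66.4341,17.3156) → (60.1593,20.9204). Closed: final G1 returns to the first vertex.

**Shape 3** — `<path>` rectangle, stroke `#0000ff` → cut (S833, F781). Machine vertices: (125.2027,60.9716) → (135.0794,60.9716) → (135.0794,34.4590) → (125.2027,34.4590) → (125.2027,60.9716). Closed: final G1 returns to the first vertex.

G21
G90
G00 X109.5447 Y22.0696
M4 S550
G01 X89.4933 Y13.3571 F2210
G01 X159.2150 Y14.4810
M5
G00 X60.1593 Y20.9204
M4 S833
G01 X59.0653 Y28.0738 F781
G01 X63.9760 Y33.3892
G01 X71.1935 Y32.8639
G01 X75.2829 Y26.8935
G01 X73.1647 Y19.9739
G01 X66.4341 Y17.3156
G01 X60.1593 Y20.9204
M5
G00 X125.2027 Y60.9716
M4 S833
G01 X135.0794 Y60.9716 F781
G01 X135.0794 Y34.4590
G01 X125.2027 Y34.4590
G01 X125.2027 Y60.9716
M5
G00 X0.0000 Y0.0000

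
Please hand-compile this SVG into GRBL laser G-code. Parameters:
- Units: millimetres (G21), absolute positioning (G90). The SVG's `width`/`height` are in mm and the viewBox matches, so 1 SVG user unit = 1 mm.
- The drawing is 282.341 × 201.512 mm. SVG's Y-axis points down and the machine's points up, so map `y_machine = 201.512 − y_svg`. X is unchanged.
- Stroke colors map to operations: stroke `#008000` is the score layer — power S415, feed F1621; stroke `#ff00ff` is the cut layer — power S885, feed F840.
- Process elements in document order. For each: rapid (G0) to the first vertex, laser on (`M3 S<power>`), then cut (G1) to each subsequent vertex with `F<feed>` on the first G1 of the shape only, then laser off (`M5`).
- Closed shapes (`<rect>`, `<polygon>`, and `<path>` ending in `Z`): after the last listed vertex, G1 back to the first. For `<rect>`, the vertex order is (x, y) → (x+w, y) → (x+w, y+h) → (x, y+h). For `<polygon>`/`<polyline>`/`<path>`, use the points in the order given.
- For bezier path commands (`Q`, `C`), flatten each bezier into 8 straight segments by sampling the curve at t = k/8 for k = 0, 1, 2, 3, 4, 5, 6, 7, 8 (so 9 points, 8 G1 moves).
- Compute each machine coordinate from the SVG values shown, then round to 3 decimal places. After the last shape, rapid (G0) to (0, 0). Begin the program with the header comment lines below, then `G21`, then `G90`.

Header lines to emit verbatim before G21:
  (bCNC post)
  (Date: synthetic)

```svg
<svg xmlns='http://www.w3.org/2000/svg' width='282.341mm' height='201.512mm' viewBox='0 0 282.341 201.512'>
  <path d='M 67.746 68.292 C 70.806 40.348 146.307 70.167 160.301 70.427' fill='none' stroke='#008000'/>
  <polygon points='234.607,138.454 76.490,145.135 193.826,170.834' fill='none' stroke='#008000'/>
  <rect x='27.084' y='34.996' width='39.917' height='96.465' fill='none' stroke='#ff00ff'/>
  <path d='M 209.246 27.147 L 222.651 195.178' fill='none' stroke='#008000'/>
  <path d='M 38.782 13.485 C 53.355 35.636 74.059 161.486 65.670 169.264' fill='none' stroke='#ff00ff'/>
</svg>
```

(bCNC post)
(Date: synthetic)
G21
G90
G0 X67.746 Y133.220
M3 S415
G1 X72.028 Y141.162 F1621
G1 X81.531 Y144.712
G1 X94.686 Y144.893
G1 X109.923 Y142.729
G1 X125.673 Y139.243
G1 X140.366 Y135.458
G1 X152.432 Y132.398
G1 X160.301 Y131.085
M5
G0 X234.607 Y63.058
M3 S415
G1 X76.490 Y56.377 F1621
G1 X193.826 Y30.678
G1 X234.607 Y63.058
M5
G0 X27.084 Y166.516
M3 S885
G1 X67.001 Y166.516 F840
G1 X67.001 Y70.051
G1 X27.084 Y70.051
G1 X27.084 Y166.516
M5
G0 X209.246 Y174.365
M3 S415
G1 X222.651 Y6.334 F1621
M5
G0 X38.782 Y188.027
M3 S885
G1 X44.465 Y175.293 F840
G1 X50.311 Y155.435
G1 X55.906 Y131.054
G1 X60.837 Y104.748
G1 X64.692 Y79.115
G1 X67.057 Y56.755
G1 X67.521 Y40.266
G1 X65.670 Y32.248
M5
G0 X0.000 Y0.000

1 u = 1 mm; y_m = 201.512 − y.

[1] `<path>` cubic bezier, #008000→score S415 F1621: (67.746,133.220) → (72.028,141.162) → (81.531,144.712) → (94.686,144.893) → (109.923,142.729) → (125.673,139.243) → (140.366,135.458) → (152.432,132.398) → (160.301,131.085)

[2] `<polygon>` closed polygon, #008000→score S415 F1621: (234.607,63.058) → (76.490,56.377) → (193.826,30.678) → (234.607,63.058) (closed)

[3] `<rect>` rectangle, #ff00ff→cut S885 F840: (27.084,166.516) → (67.001,166.516) → (67.001,70.051) → (27.084,70.051) → (27.084,166.516) (closed)

[4] `<path>` line segment, #008000→score S415 F1621: (209.246,174.365) → (222.651,6.334)

[5] `<path>` cubic bezier, #ff00ff→cut S885 F840: (38.782,188.027) → (44.465,175.293) → (50.311,155.435) → (55.906,131.054) → (60.837,104.748) → (64.692,79.115) → (67.057,56.755) → (67.521,40.266) → (65.670,32.248)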